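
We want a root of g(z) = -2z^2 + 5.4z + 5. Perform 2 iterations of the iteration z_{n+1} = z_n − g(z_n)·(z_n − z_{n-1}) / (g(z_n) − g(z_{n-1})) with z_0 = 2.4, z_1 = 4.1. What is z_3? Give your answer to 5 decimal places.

g(2.4) = 6.4400000, g(4.1) = -6.4800000
z_2 = 4.1000000 − (-6.4800000)·(4.1000000 − 2.4000000) / (-6.4800000 − 6.4400000) = 4.1000000 − (-11.0160000)/(-12.9200000) = 3.2473684
g(3.2473684) = 1.4449861
z_3 = 3.2473684 − 1.4449861·(3.2473684 − 4.1000000) / (1.4449861 − (-6.4800000)) = 3.2473684 − (-1.2320408)/(7.9249861) = 3.4028313

3.40283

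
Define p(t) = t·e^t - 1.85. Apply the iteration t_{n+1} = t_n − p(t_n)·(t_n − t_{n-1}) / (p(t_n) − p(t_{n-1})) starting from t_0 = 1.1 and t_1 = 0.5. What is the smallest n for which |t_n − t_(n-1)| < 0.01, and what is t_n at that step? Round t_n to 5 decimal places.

n = 5, t_n = 0.81712

p(1.1) = 1.4545826, p(0.5) = -1.0256394
t_2 = 0.5000000 − (-1.0256394)·(-0.6000000)/(-2.4802220) = 0.7481163;  |Δ| = 0.2481163
p(0.7481163) = -0.2692181
t_3 = 0.7481163 − (-0.2692181)·(0.2481163)/(0.7564212) = 0.8364235;  |Δ| = 0.0883072
p(0.8364235) = 0.0805469
t_4 = 0.8364235 − 0.0805469·(0.0883072)/(0.3497650) = 0.8160874;  |Δ| = 0.0203361
p(0.8160874) = -0.0043093
t_5 = 0.8160874 − (-0.0043093)·(-0.0203361)/(-0.0848562) = 0.8171201;  |Δ| = 0.0010328
|t_5 − t_4| = 0.0010328 < 0.01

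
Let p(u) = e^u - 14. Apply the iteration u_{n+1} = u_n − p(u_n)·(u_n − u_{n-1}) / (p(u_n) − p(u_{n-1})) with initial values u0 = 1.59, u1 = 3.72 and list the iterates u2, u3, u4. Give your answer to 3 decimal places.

2.123, 2.397, 2.710

p(1.59) = -9.09625, p(3.72) = 27.26439
u2 = 3.72000 − 27.26439·(3.72000 − 1.59000) / (27.26439 − (-9.09625)) = 3.72000 − (58.07316)/(36.36065) = 2.12286
p(2.12286) = -5.64503
u3 = 2.12286 − (-5.64503)·(2.12286 − 3.72000) / (-5.64503 − 27.26439) = 2.12286 − (9.01592)/(-32.90942) = 2.39682
p(2.39682) = -3.01184
u4 = 2.39682 − (-3.01184)·(2.39682 − 2.12286) / (-3.01184 − (-5.64503)) = 2.39682 − (-0.82513)/(2.63319) = 2.71018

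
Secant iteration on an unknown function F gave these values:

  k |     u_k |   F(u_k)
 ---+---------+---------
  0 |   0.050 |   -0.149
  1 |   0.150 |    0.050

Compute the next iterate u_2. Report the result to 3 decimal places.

u_2 = 0.150 − 0.050·(0.150 − 0.050) / (0.050 − (-0.149))
   = 0.150 − (0.00500)/(0.19900) = 0.12487

0.125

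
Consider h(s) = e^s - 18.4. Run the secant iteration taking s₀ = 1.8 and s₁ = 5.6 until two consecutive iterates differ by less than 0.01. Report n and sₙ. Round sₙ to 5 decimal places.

n = 8, sₙ = 2.91224

h(1.8) = -12.3503525, h(5.6) = 252.0264074
s₂ = 5.6000000 − 252.0264074·(3.8000000)/(264.3767600) = 1.9775169;  |Δ| = 3.6224831
h(1.9775169) = -11.1752192
s₃ = 1.9775169 − (-11.1752192)·(-3.6224831)/(-263.2016267) = 2.1313231;  |Δ| = 0.1538062
h(2.1313231) = -9.9739922
s₄ = 2.1313231 − (-9.9739922)·(0.1538062)/(1.2012271) = 3.4084021;  |Δ| = 1.2770790
h(3.4084021) = 11.8169221
s₅ = 3.4084021 − 11.8169221·(1.2770790)/(21.7909143) = 2.7158592;  |Δ| = 0.6925429
h(2.7158592) = -3.2824066
s₆ = 2.7158592 − (-3.2824066)·(-0.6925429)/(-15.0993287) = 2.8664094;  |Δ| = 0.1505502
h(2.8664094) = -0.8261953
s₇ = 2.8664094 − (-0.8261953)·(0.1505502)/(2.4562113) = 2.9170500;  |Δ| = 0.0506406
h(2.9170500) = 0.0866708
s₈ = 2.9170500 − 0.0866708·(0.0506406)/(0.9128661) = 2.9122420;  |Δ| = 0.0048080
|s₈ − s₇| = 0.0048080 < 0.01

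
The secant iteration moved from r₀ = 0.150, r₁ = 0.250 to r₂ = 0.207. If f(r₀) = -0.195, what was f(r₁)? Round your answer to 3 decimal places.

0.147

The secant line through (0.150, -0.195) and (0.250, f(r₁)) crosses zero at r₂ = 0.207.
So (0.150, -0.195), (0.250, f(r₁)), (0.207, 0) are collinear:
f(r₁) = -0.195 · (0.250 − 0.207) / (0.150 − 0.207) = -0.195 · (0.04300)/(-0.05700) = 0.14711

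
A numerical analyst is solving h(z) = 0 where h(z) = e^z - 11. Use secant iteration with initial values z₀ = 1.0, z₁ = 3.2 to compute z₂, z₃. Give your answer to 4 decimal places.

1.8352, 2.1889

h(1.0) = -8.281718, h(3.2) = 13.532530
z₂ = 3.200000 − 13.532530·(3.200000 − 1.000000) / (13.532530 − (-8.281718)) = 3.200000 − (29.771566)/(21.814248) = 1.835224
h(1.835224) = -4.733463
z₃ = 1.835224 − (-4.733463)·(1.835224 − 3.200000) / (-4.733463 − 13.532530) = 1.835224 − (6.460118)/(-18.265994) = 2.188893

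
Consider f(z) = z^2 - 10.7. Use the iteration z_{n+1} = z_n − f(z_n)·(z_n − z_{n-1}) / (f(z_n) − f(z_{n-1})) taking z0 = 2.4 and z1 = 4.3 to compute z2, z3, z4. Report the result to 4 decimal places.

3.1373, 3.2526, 3.2715

f(2.4) = -4.940000, f(4.3) = 7.790000
z2 = 4.300000 − 7.790000·(4.300000 − 2.400000) / (7.790000 − (-4.940000)) = 4.300000 − (14.801000)/(12.730000) = 3.137313
f(3.137313) = -0.857264
z3 = 3.137313 − (-0.857264)·(3.137313 − 4.300000) / (-0.857264 − 7.790000) = 3.137313 − (0.996730)/(-8.647264) = 3.252579
f(3.252579) = -0.120731
z4 = 3.252579 − (-0.120731)·(3.252579 − 3.137313) / (-0.120731 − (-0.857264)) = 3.252579 − (-0.013916)/(0.736533) = 3.271473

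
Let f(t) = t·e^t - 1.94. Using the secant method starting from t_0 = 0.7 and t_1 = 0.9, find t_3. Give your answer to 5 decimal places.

f(0.7) = -0.5303731, f(0.9) = 0.2736428
t_2 = 0.9000000 − 0.2736428·(0.9000000 − 0.7000000) / (0.2736428 − (-0.5303731)) = 0.9000000 − (0.0547286)/(0.8040159) = 0.8319310
f(0.8319310) = -0.0284294
t_3 = 0.8319310 − (-0.0284294)·(0.8319310 − 0.9000000) / (-0.0284294 − 0.2736428) = 0.8319310 − (0.0019352)/(-0.3020722) = 0.8383373

0.83834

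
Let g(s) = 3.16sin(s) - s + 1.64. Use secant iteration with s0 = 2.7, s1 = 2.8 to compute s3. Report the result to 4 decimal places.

2.7744

g(2.7) = 0.290520, g(2.8) = -0.101437
s2 = 2.800000 − (-0.101437)·(2.800000 − 2.700000) / (-0.101437 − 0.290520) = 2.800000 − (-0.010144)/(-0.391958) = 2.774120
g(2.774120) = 0.001134
s3 = 2.774120 − 0.001134·(2.774120 − 2.800000) / (0.001134 − (-0.101437)) = 2.774120 − (-0.000029)/(0.102571) = 2.774406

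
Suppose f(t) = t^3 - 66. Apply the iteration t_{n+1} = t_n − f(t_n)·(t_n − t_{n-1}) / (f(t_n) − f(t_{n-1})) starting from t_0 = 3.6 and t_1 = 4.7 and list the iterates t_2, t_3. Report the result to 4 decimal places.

f(3.6) = -19.344000, f(4.7) = 37.823000
t_2 = 4.700000 − 37.823000·(4.700000 − 3.600000) / (37.823000 − (-19.344000)) = 4.700000 − (41.605300)/(57.167000) = 3.972215
f(3.972215) = -3.324450
t_3 = 3.972215 − (-3.324450)·(3.972215 − 4.700000) / (-3.324450 − 37.823000) = 3.972215 − (2.419486)/(-41.147450) = 4.031015

3.9722, 4.0310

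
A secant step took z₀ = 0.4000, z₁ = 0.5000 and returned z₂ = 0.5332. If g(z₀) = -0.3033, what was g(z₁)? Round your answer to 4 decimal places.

-0.0756

The secant line through (0.4000, -0.3033) and (0.5000, g(z₁)) crosses zero at z₂ = 0.5332.
So (0.4000, -0.3033), (0.5000, g(z₁)), (0.5332, 0) are collinear:
g(z₁) = -0.3033 · (0.5000 − 0.5332) / (0.4000 − 0.5332) = -0.3033 · (-0.033200)/(-0.133200) = -0.075597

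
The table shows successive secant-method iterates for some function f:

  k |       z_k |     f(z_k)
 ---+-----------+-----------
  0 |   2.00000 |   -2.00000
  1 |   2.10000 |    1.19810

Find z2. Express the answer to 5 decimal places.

z2 = 2.10000 − 1.19810·(2.10000 − 2.00000) / (1.19810 − (-2.00000))
   = 2.10000 − (0.1198100)/(3.1981000) = 2.0625371

2.06254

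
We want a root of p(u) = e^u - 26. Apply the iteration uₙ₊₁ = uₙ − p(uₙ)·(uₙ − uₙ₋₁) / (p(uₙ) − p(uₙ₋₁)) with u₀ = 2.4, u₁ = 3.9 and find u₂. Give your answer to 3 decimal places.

p(2.4) = -14.97682, p(3.9) = 23.40245
u₂ = 3.90000 − 23.40245·(3.90000 − 2.40000) / (23.40245 − (-14.97682)) = 3.90000 − (35.10367)/(38.37927) = 2.98535

2.985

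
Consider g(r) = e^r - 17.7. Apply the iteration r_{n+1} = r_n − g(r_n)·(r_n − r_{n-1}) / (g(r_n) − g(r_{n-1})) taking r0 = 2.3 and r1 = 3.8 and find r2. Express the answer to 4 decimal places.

g(2.3) = -7.725818, g(3.8) = 27.001184
r2 = 3.800000 − 27.001184·(3.800000 − 2.300000) / (27.001184 − (-7.725818)) = 3.800000 − (40.501777)/(34.727002) = 2.633709

2.6337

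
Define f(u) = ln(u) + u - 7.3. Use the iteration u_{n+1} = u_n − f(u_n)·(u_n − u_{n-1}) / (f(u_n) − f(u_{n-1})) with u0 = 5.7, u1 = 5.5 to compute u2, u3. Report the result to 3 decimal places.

f(5.7) = 0.14047, f(5.5) = -0.09525
u2 = 5.50000 − (-0.09525)·(5.50000 − 5.70000) / (-0.09525 − 0.14047) = 5.50000 − (0.01905)/(-0.23572) = 5.58082
f(5.58082) = 0.00015
u3 = 5.58082 − 0.00015·(5.58082 − 5.50000) / (0.00015 − (-0.09525)) = 5.58082 − (0.00001)/(0.09541) = 5.58069

5.581, 5.581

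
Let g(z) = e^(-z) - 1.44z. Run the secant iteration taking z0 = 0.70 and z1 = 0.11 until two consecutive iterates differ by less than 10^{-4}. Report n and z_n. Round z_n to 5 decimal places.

n = 5, z_n = 0.44501

g(0.70) = -0.5114147, g(0.11) = 0.7374341
z2 = 0.1100000 − 0.7374341·(-0.5900000)/(1.2488488) = 0.4583898;  |Δ| = 0.3483898
g(0.4583898) = -0.0277803
z3 = 0.4583898 − (-0.0277803)·(0.3483898)/(-0.7652144) = 0.4457419;  |Δ| = 0.0126479
g(0.4457419) = -0.0015192
z4 = 0.4457419 − (-0.0015192)·(-0.0126479)/(0.0262611) = 0.4450102;  |Δ| = 0.0007317
g(0.4450102) = 0.0000031
z5 = 0.4450102 − 0.0000031·(-0.0007317)/(0.0015223) = 0.4450117;  |Δ| = 0.0000015
|z5 − z4| = 0.0000015 < 10^{-4}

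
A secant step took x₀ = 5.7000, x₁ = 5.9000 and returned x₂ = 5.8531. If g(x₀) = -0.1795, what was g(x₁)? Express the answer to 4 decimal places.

0.0550

The secant line through (5.7000, -0.1795) and (5.9000, g(x₁)) crosses zero at x₂ = 5.8531.
So (5.7000, -0.1795), (5.9000, g(x₁)), (5.8531, 0) are collinear:
g(x₁) = -0.1795 · (5.9000 − 5.8531) / (5.7000 − 5.8531) = -0.1795 · (0.046900)/(-0.153100) = 0.054987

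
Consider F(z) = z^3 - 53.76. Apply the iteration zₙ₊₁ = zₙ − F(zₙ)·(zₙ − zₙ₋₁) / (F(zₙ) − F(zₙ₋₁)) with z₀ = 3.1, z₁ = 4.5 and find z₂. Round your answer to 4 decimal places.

3.6471

F(3.1) = -23.969000, F(4.5) = 37.365000
z₂ = 4.500000 − 37.365000·(4.500000 − 3.100000) / (37.365000 − (-23.969000)) = 4.500000 − (52.311000)/(61.334000) = 3.647113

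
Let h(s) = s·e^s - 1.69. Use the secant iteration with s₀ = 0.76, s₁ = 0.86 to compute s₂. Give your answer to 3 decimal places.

h(0.76) = -0.06491, h(0.86) = 0.34232
s₂ = 0.86000 − 0.34232·(0.86000 − 0.76000) / (0.34232 − (-0.06491)) = 0.86000 − (0.03423)/(0.40723) = 0.77594

0.776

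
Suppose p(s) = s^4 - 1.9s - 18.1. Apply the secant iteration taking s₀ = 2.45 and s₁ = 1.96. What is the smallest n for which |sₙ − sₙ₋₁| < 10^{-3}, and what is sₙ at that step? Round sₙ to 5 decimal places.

n = 5, sₙ = 2.17126

p(2.45) = 13.2750063, p(1.96) = -7.0661094
s₂ = 1.9600000 − (-7.0661094)·(-0.4900000)/(-20.3411157) = 2.1302165;  |Δ| = 0.1702165
p(2.1302165) = -1.5555796
s₃ = 2.1302165 − (-1.5555796)·(0.1702165)/(5.5105298) = 2.1782673;  |Δ| = 0.0480508
p(2.1782673) = 0.2748786
s₄ = 2.1782673 − 0.2748786·(0.0480508)/(1.8304582) = 2.1710515;  |Δ| = 0.0072158
p(2.1710515) = -0.0082475
s₅ = 2.1710515 − (-0.0082475)·(-0.0072158)/(-0.2831261) = 2.1712617;  |Δ| = 0.0002102
|s₅ − s₄| = 0.0002102 < 10^{-3}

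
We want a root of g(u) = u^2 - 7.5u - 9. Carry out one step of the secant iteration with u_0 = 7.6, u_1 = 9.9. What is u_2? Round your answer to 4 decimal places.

g(7.6) = -8.240000, g(9.9) = 14.760000
u_2 = 9.900000 − 14.760000·(9.900000 − 7.600000) / (14.760000 − (-8.240000)) = 9.900000 − (33.948000)/(23.000000) = 8.424000

8.4240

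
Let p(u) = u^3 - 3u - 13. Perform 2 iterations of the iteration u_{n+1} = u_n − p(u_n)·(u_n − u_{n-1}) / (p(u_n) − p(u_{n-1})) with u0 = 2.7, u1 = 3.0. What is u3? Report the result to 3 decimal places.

p(2.7) = -1.41700, p(3.0) = 5.00000
u2 = 3.00000 − 5.00000·(3.00000 − 2.70000) / (5.00000 − (-1.41700)) = 3.00000 − (1.50000)/(6.41700) = 2.76625
p(2.76625) = -0.13110
u3 = 2.76625 − (-0.13110)·(2.76625 − 3.00000) / (-0.13110 − 5.00000) = 2.76625 − (0.03065)/(-5.13110) = 2.77222

2.772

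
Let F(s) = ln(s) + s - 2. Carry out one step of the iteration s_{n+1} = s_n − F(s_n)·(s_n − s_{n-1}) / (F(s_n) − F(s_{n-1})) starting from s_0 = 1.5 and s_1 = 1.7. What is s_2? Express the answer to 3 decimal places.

F(1.5) = -0.09453, F(1.7) = 0.23063
s_2 = 1.70000 − 0.23063·(1.70000 − 1.50000) / (0.23063 − (-0.09453)) = 1.70000 − (0.04613)/(0.32516) = 1.55815

1.558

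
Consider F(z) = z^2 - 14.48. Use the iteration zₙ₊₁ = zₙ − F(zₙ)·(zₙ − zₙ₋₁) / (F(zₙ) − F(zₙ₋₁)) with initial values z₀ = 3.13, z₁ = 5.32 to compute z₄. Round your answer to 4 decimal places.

F(3.13) = -4.683100, F(5.32) = 13.822400
z₂ = 5.320000 − 13.822400·(5.320000 − 3.130000) / (13.822400 − (-4.683100)) = 5.320000 − (30.271056)/(18.505500) = 3.684213
F(3.684213) = -0.906574
z₃ = 3.684213 − (-0.906574)·(3.684213 − 5.320000) / (-0.906574 − 13.822400) = 3.684213 − (1.482963)/(-14.728974) = 3.784896
F(3.784896) = -0.154559
z₄ = 3.784896 − (-0.154559)·(3.784896 − 3.684213) / (-0.154559 − (-0.906574)) = 3.784896 − (-0.015562)/(0.752015) = 3.805590

3.8056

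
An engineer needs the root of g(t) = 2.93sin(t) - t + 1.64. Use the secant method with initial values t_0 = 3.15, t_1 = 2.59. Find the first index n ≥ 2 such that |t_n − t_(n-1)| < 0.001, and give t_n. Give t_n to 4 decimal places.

n = 4, t_n = 2.7522

g(3.15) = -1.534633, g(2.59) = 0.585450
t_2 = 2.590000 − 0.585450·(-0.560000)/(2.120083) = 2.744641;  |Δ| = 0.154641
g(2.744641) = 0.028123
t_3 = 2.744641 − 0.028123·(0.154641)/(-0.557327) = 2.752444;  |Δ| = 0.007803
g(2.752444) = -0.000800
t_4 = 2.752444 − (-0.000800)·(0.007803)/(-0.028923) = 2.752228;  |Δ| = 0.000216
|t_4 − t_3| = 0.000216 < 0.001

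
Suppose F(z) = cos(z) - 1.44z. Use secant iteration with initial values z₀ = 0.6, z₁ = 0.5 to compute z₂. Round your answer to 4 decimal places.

F(0.6) = -0.038664, F(0.5) = 0.157583
z₂ = 0.500000 − 0.157583·(0.500000 − 0.600000) / (0.157583 − (-0.038664)) = 0.500000 − (-0.015758)/(0.196247) = 0.580298

0.5803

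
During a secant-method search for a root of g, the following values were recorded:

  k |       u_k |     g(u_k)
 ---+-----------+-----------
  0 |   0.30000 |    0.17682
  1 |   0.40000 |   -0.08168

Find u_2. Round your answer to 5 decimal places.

u_2 = 0.40000 − (-0.08168)·(0.40000 − 0.30000) / (-0.08168 − 0.17682)
   = 0.40000 − (-0.0081680)/(-0.2585000) = 0.3684023

0.36840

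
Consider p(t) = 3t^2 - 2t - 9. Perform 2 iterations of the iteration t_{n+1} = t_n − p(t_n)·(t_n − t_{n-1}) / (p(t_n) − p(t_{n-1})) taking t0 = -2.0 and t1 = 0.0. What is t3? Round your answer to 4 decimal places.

p(-2.0) = 7.000000, p(0.0) = -9.000000
t2 = 0.000000 − (-9.000000)·(0.000000 − (-2.000000)) / (-9.000000 − 7.000000) = 0.000000 − (-18.000000)/(-16.000000) = -1.125000
p(-1.125000) = -2.953125
t3 = -1.125000 − (-2.953125)·(-1.125000 − 0.000000) / (-2.953125 − (-9.000000)) = -1.125000 − (3.322266)/(6.046875) = -1.674419

-1.6744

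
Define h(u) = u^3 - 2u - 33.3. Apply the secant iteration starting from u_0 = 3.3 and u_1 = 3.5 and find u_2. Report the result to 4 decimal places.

3.4212

h(3.3) = -3.963000, h(3.5) = 2.575000
u_2 = 3.500000 − 2.575000·(3.500000 − 3.300000) / (2.575000 − (-3.963000)) = 3.500000 − (0.515000)/(6.538000) = 3.421230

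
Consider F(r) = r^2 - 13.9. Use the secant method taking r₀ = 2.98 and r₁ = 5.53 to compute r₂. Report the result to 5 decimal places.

3.56985

F(2.98) = -5.0196000, F(5.53) = 16.6809000
r₂ = 5.5300000 − 16.6809000·(5.5300000 − 2.9800000) / (16.6809000 − (-5.0196000)) = 5.5300000 − (42.5362950)/(21.7005000) = 3.5698472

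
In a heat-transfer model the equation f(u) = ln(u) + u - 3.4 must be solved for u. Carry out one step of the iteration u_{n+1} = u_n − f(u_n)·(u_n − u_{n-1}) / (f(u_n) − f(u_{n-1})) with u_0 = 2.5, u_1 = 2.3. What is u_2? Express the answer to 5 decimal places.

2.48850

f(2.5) = 0.0162907, f(2.3) = -0.2670909
u_2 = 2.3000000 − (-0.2670909)·(2.3000000 − 2.5000000) / (-0.2670909 − 0.0162907) = 2.3000000 − (0.0534182)/(-0.2833816) = 2.4885026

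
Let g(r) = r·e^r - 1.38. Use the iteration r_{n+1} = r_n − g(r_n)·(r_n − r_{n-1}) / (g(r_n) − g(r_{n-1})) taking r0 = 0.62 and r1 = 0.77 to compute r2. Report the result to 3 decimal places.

0.687

g(0.62) = -0.22746, g(0.77) = 0.28302
r2 = 0.77000 − 0.28302·(0.77000 − 0.62000) / (0.28302 − (-0.22746)) = 0.77000 − (0.04245)/(0.51048) = 0.68684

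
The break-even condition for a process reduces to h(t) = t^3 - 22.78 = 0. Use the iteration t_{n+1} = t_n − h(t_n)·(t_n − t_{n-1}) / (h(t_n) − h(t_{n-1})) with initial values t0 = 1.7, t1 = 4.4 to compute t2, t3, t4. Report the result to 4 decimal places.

h(1.7) = -17.867000, h(4.4) = 62.404000
t2 = 4.400000 − 62.404000·(4.400000 − 1.700000) / (62.404000 − (-17.867000)) = 4.400000 − (168.490800)/(80.271000) = 2.300975
h(2.300975) = -10.597513
t3 = 2.300975 − (-10.597513)·(2.300975 − 4.400000) / (-10.597513 − 62.404000) = 2.300975 − (22.244440)/(-73.001513) = 2.605687
h(2.605687) = -5.088405
t4 = 2.605687 − (-5.088405)·(2.605687 − 2.300975) / (-5.088405 − (-10.597513)) = 2.605687 − (-1.550498)/(5.509108) = 2.887130

2.3010, 2.6057, 2.8871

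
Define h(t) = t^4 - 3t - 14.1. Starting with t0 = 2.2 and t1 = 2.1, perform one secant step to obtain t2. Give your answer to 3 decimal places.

h(2.2) = 2.72560, h(2.1) = -0.95190
t2 = 2.10000 − (-0.95190)·(2.10000 − 2.20000) / (-0.95190 − 2.72560) = 2.10000 − (0.09519)/(-3.67750) = 2.12588

2.126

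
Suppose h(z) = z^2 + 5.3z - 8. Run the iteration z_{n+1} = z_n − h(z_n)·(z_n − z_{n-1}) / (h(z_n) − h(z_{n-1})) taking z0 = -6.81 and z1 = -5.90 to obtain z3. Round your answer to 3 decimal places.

h(-6.81) = 2.28310, h(-5.90) = -4.46000
z2 = -5.90000 − (-4.46000)·(-5.90000 − (-6.81000)) / (-4.46000 − 2.28310) = -5.90000 − (-4.05860)/(-6.74310) = -6.50189
h(-6.50189) = -0.18545
z3 = -6.50189 − (-0.18545)·(-6.50189 − (-5.90000)) / (-0.18545 − (-4.46000)) = -6.50189 − (0.11162)/(4.27455) = -6.52800

-6.528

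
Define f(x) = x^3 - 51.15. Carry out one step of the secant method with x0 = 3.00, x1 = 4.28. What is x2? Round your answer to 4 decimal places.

f(3.00) = -24.150000, f(4.28) = 27.252752
x2 = 4.280000 − 27.252752·(4.280000 − 3.000000) / (27.252752 − (-24.150000)) = 4.280000 − (34.883523)/(51.402752) = 3.601369

3.6014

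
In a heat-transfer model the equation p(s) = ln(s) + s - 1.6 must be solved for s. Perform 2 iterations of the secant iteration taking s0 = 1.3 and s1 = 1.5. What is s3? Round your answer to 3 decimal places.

p(1.3) = -0.03764, p(1.5) = 0.30547
s2 = 1.50000 − 0.30547·(1.50000 − 1.30000) / (0.30547 − (-0.03764)) = 1.50000 − (0.06109)/(0.34310) = 1.32194
p(1.32194) = 0.00104
s3 = 1.32194 − 0.00104·(1.32194 − 1.50000) / (0.00104 − 0.30547) = 1.32194 − (-0.00018)/(-0.30443) = 1.32133

1.321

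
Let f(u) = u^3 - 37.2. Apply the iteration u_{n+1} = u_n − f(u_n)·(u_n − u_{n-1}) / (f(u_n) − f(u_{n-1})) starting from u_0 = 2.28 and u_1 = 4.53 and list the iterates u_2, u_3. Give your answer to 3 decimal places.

2.983, 3.231

f(2.28) = -25.34765, f(4.53) = 55.75968
u_2 = 4.53000 − 55.75968·(4.53000 − 2.28000) / (55.75968 − (-25.34765)) = 4.53000 − (125.45927)/(81.10733) = 2.98317
f(2.98317) = -10.65188
u_3 = 2.98317 − (-10.65188)·(2.98317 − 4.53000) / (-10.65188 − 55.75968) = 2.98317 − (16.47664)/(-66.41155) = 3.23127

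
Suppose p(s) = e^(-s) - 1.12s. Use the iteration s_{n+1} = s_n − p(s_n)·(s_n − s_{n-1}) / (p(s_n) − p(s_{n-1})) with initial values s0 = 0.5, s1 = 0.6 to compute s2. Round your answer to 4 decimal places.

0.5274

p(0.5) = 0.046531, p(0.6) = -0.123188
s2 = 0.600000 − (-0.123188)·(0.600000 − 0.500000) / (-0.123188 − 0.046531) = 0.600000 − (-0.012319)/(-0.169719) = 0.527416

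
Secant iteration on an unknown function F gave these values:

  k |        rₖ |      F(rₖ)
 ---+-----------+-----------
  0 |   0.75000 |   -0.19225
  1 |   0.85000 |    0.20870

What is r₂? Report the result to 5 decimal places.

r₂ = 0.85000 − 0.20870·(0.85000 − 0.75000) / (0.20870 − (-0.19225))
   = 0.85000 − (0.0208700)/(0.4009500) = 0.7979486

0.79795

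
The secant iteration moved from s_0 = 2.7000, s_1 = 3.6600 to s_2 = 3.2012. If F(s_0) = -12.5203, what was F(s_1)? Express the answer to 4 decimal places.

11.4611

The secant line through (2.7000, -12.5203) and (3.6600, F(s_1)) crosses zero at s_2 = 3.2012.
So (2.7000, -12.5203), (3.6600, F(s_1)), (3.2012, 0) are collinear:
F(s_1) = -12.5203 · (3.6600 − 3.2012) / (2.7000 − 3.2012) = -12.5203 · (0.458800)/(-0.501200) = 11.461121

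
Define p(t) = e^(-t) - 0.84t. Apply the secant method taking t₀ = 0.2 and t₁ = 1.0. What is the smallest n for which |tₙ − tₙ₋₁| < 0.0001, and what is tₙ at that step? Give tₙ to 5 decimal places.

n = 5, tₙ = 0.63247

p(0.2) = 0.6507308, p(1.0) = -0.4721206
t₂ = 1.0000000 − (-0.4721206)·(0.8000000)/(-1.1228513) = 0.6636274;  |Δ| = 0.3363726
p(0.6636274) = -0.0424671
t₃ = 0.6636274 − (-0.0424671)·(-0.3363726)/(0.4296535) = 0.6303802;  |Δ| = 0.0332472
p(0.6303802) = 0.0028700
t₄ = 0.6303802 − 0.0028700·(-0.0332472)/(0.0453370) = 0.6324849;  |Δ| = 0.0021046
p(0.6324849) = -0.0000172
t₅ = 0.6324849 − (-0.0000172)·(0.0021046)/(-0.0028872) = 0.6324723;  |Δ| = 0.0000126
|t₅ − t₄| = 0.0000126 < 0.0001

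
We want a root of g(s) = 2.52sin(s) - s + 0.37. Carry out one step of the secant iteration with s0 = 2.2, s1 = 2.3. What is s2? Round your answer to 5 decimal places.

2.28032

g(2.2) = 0.2074109, g(2.3) = -0.0508229
s2 = 2.3000000 − (-0.0508229)·(2.3000000 − 2.2000000) / (-0.0508229 − 0.2074109) = 2.3000000 − (-0.0050823)/(-0.2582338) = 2.2803191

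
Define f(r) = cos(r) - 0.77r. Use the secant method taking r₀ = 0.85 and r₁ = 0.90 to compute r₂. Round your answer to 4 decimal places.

f(0.85) = 0.005483, f(0.90) = -0.071390
r₂ = 0.900000 − (-0.071390)·(0.900000 − 0.850000) / (-0.071390 − 0.005483) = 0.900000 − (-0.003570)/(-0.076873) = 0.853566

0.8536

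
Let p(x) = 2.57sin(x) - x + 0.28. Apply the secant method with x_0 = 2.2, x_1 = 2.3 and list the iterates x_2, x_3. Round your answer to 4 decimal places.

2.2604, 2.2613

p(2.2) = 0.157836, p(2.3) = -0.103538
x_2 = 2.300000 − (-0.103538)·(2.300000 − 2.200000) / (-0.103538 − 0.157836) = 2.300000 − (-0.010354)/(-0.261373) = 2.260387
p(2.260387) = 0.002384
x_3 = 2.260387 − 0.002384·(2.260387 − 2.300000) / (0.002384 − (-0.103538)) = 2.260387 − (-0.000094)/(0.105922) = 2.261279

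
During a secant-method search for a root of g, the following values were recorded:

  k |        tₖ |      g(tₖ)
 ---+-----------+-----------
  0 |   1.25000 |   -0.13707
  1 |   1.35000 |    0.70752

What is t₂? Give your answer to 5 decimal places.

t₂ = 1.35000 − 0.70752·(1.35000 − 1.25000) / (0.70752 − (-0.13707))
   = 1.35000 − (0.0707520)/(0.8445900) = 1.2662292

1.26623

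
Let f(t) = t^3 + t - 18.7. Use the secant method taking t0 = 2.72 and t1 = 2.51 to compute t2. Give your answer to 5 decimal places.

f(2.72) = 4.1436480, f(2.51) = -0.3767490
t2 = 2.5100000 − (-0.3767490)·(2.5100000 − 2.7200000) / (-0.3767490 − 4.1436480) = 2.5100000 − (0.0791173)/(-4.5203970) = 2.5275023

2.52750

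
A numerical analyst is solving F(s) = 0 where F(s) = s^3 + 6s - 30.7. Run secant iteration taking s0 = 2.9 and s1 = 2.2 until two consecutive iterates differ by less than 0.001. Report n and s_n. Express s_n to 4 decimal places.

n = 5, s_n = 2.5030

F(2.9) = 11.089000, F(2.2) = -6.852000
s2 = 2.200000 − (-6.852000)·(-0.700000)/(-17.941000) = 2.467343;  |Δ| = 0.267343
F(2.467343) = -0.875298
s3 = 2.467343 − (-0.875298)·(0.267343)/(5.976702) = 2.506496;  |Δ| = 0.039153
F(2.506496) = 0.086087
s4 = 2.506496 − 0.086087·(0.039153)/(0.961385) = 2.502990;  |Δ| = 0.003506
F(2.502990) = -0.000934
s5 = 2.502990 − (-0.000934)·(-0.003506)/(-0.087022) = 2.503027;  |Δ| = 0.000038
|s5 − s4| = 0.000038 < 0.001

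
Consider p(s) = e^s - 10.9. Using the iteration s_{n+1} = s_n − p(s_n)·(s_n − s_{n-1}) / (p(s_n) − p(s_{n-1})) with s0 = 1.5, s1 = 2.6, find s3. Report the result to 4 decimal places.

p(1.5) = -6.418311, p(2.6) = 2.563738
s2 = 2.600000 − 2.563738·(2.600000 − 1.500000) / (2.563738 − (-6.418311)) = 2.600000 − (2.820112)/(8.982049) = 2.286028
p(2.286028) = -1.064208
s3 = 2.286028 − (-1.064208)·(2.286028 − 2.600000) / (-1.064208 − 2.563738) = 2.286028 − (0.334131)/(-3.627946) = 2.378127

2.3781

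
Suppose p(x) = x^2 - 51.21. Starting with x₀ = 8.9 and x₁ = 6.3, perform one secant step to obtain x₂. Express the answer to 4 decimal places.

7.0579

p(8.9) = 28.000000, p(6.3) = -11.520000
x₂ = 6.300000 − (-11.520000)·(6.300000 − 8.900000) / (-11.520000 − 28.000000) = 6.300000 − (29.952000)/(-39.520000) = 7.057895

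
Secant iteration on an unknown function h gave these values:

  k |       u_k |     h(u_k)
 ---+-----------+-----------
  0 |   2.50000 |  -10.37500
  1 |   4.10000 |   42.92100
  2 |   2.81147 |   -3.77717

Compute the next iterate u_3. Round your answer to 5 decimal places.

u_3 = 2.81147 − (-3.77717)·(2.81147 − 4.10000) / (-3.77717 − 42.92100)
   = 2.81147 − (4.8669969)/(-46.6981700) = 2.9156924

2.91569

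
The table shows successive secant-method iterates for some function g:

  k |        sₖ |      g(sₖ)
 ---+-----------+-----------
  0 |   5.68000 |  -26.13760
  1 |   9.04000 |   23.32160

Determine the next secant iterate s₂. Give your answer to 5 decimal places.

7.45565

s₂ = 9.04000 − 23.32160·(9.04000 − 5.68000) / (23.32160 − (-26.13760))
   = 9.04000 − (78.3605760)/(49.4592000) = 7.4556522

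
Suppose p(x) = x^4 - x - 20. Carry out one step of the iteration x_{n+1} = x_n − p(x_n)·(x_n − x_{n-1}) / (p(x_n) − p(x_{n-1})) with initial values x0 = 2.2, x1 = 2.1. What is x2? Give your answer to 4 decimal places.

2.1684

p(2.2) = 1.225600, p(2.1) = -2.651900
x2 = 2.100000 − (-2.651900)·(2.100000 − 2.200000) / (-2.651900 − 1.225600) = 2.100000 − (0.265190)/(-3.877500) = 2.168392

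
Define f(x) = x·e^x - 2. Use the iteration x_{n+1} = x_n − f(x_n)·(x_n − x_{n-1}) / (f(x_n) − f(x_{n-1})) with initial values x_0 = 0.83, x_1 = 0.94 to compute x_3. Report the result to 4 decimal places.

f(0.83) = -0.096545, f(0.94) = 0.406383
x_2 = 0.940000 − 0.406383·(0.940000 − 0.830000) / (0.406383 − (-0.096545)) = 0.940000 − (0.044702)/(0.502928) = 0.851116
f(0.851116) = -0.006464
x_3 = 0.851116 − (-0.006464)·(0.851116 − 0.940000) / (-0.006464 − 0.406383) = 0.851116 − (0.000575)/(-0.412847) = 0.852508

0.8525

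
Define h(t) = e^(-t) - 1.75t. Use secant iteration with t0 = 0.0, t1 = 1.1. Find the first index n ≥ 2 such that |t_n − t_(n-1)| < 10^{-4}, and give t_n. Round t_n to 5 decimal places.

n = 5, t_n = 0.38776

h(0.0) = 1.0000000, h(1.1) = -1.5921289
t2 = 1.1000000 − (-1.5921289)·(1.1000000)/(-2.5921289) = 0.4243616;  |Δ| = 0.6756384
h(0.4243616) = -0.0884455
t3 = 0.4243616 − (-0.0884455)·(-0.6756384)/(1.5036834) = 0.3846211;  |Δ| = 0.0397405
h(0.3846211) = 0.0076217
t4 = 0.3846211 − 0.0076217·(-0.0397405)/(0.0960672) = 0.3877740;  |Δ| = 0.0031529
h(0.3877740) = -0.0000387
t5 = 0.3877740 − (-0.0000387)·(0.0031529)/(-0.0076604) = 0.3877580;  |Δ| = 0.0000159
|t5 − t4| = 0.0000159 < 10^{-4}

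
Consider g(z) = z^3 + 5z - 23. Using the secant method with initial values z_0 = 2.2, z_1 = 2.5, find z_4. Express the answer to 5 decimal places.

2.26770

g(2.2) = -1.3520000, g(2.5) = 5.1250000
z_2 = 2.5000000 − 5.1250000·(2.5000000 − 2.2000000) / (5.1250000 − (-1.3520000)) = 2.5000000 − (1.5375000)/(6.4770000) = 2.2626216
g(2.2626216) = -0.1034995
z_3 = 2.2626216 − (-0.1034995)·(2.2626216 − 2.5000000) / (-0.1034995 − 5.1250000) = 2.2626216 − (0.0245685)/(-5.2284995) = 2.2673205
g(2.2673205) = -0.0076862
z_4 = 2.2673205 − (-0.0076862)·(2.2673205 − 2.2626216) / (-0.0076862 − (-0.1034995)) = 2.2673205 − (-0.0000361)/(0.0958133) = 2.2676975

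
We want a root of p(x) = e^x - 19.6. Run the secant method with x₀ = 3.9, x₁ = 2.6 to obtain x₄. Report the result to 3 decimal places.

p(3.9) = 29.80245, p(2.6) = -6.13626
x₂ = 2.60000 − (-6.13626)·(2.60000 − 3.90000) / (-6.13626 − 29.80245) = 2.60000 − (7.97714)/(-35.93871) = 2.82197
p(2.82197) = -2.79015
x₃ = 2.82197 − (-2.79015)·(2.82197 − 2.60000) / (-2.79015 − (-6.13626)) = 2.82197 − (-0.61932)/(3.34611) = 3.00705
p(3.00705) = 0.62764
x₄ = 3.00705 − 0.62764·(3.00705 − 2.82197) / (0.62764 − (-2.79015)) = 3.00705 − (0.11617)/(3.41779) = 2.97306

2.973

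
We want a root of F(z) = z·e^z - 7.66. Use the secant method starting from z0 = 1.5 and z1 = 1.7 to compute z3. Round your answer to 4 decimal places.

F(1.5) = -0.937466, F(1.7) = 1.645711
z2 = 1.700000 − 1.645711·(1.700000 − 1.500000) / (1.645711 − (-0.937466)) = 1.700000 − (0.329142)/(2.583177) = 1.572582
F(1.572582) = -0.081604
z3 = 1.572582 − (-0.081604)·(1.572582 − 1.700000) / (-0.081604 − 1.645711) = 1.572582 − (0.010398)/(-1.727315) = 1.578602

1.5786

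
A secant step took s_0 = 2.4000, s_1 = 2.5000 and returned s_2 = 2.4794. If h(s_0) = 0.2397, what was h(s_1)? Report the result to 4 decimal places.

The secant line through (2.4000, 0.2397) and (2.5000, h(s_1)) crosses zero at s_2 = 2.4794.
So (2.4000, 0.2397), (2.5000, h(s_1)), (2.4794, 0) are collinear:
h(s_1) = 0.2397 · (2.5000 − 2.4794) / (2.4000 − 2.4794) = 0.2397 · (0.020600)/(-0.079400) = -0.062189

-0.0622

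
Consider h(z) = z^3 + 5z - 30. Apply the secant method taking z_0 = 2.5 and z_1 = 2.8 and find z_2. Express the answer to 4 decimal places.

h(2.5) = -1.875000, h(2.8) = 5.952000
z_2 = 2.800000 − 5.952000·(2.800000 − 2.500000) / (5.952000 − (-1.875000)) = 2.800000 − (1.785600)/(7.827000) = 2.571867

2.5719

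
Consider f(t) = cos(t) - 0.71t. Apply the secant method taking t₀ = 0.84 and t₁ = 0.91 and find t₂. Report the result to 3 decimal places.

f(0.84) = 0.07106, f(0.91) = -0.03235
t₂ = 0.91000 − (-0.03235)·(0.91000 − 0.84000) / (-0.03235 − 0.07106) = 0.91000 − (-0.00226)/(-0.10342) = 0.88810

0.888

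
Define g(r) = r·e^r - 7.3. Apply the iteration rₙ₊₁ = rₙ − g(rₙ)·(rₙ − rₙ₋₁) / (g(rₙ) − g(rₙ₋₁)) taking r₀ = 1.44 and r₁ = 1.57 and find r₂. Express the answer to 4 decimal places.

g(1.44) = -1.222198, g(1.57) = 0.246438
r₂ = 1.570000 − 0.246438·(1.570000 − 1.440000) / (0.246438 − (-1.222198)) = 1.570000 − (0.032037)/(1.468636) = 1.548186

1.5482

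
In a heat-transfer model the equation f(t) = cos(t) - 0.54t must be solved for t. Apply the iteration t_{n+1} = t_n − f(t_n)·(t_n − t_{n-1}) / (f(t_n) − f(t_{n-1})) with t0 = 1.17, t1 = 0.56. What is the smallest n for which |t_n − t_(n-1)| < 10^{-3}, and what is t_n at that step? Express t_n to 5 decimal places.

f(1.17) = -0.2416483, f(0.56) = 0.5448551
t2 = 0.5600000 − 0.5448551·(-0.6100000)/(0.7865034) = 0.9825813;  |Δ| = 0.4225813
f(0.9825813) = 0.0242831
t3 = 0.9825813 − 0.0242831·(0.4225813)/(-0.5205720) = 1.0022934;  |Δ| = 0.0197121
f(1.0022934) = -0.0028673
t4 = 1.0022934 − (-0.0028673)·(0.0197121)/(-0.0271504) = 1.0002116;  |Δ| = 0.0020818
f(1.0002116) = 0.0000100
t5 = 1.0002116 − 0.0000100·(-0.0020818)/(0.0028773) = 1.0002188;  |Δ| = 0.0000072
|t5 − t4| = 0.0000072 < 10^{-3}

n = 5, t_n = 1.00022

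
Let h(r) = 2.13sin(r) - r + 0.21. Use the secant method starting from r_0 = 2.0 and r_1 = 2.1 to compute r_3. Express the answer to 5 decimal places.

h(2.0) = 0.1468035, h(2.1) = -0.0513640
r_2 = 2.1000000 − (-0.0513640)·(2.1000000 − 2.0000000) / (-0.0513640 − 0.1468035) = 2.1000000 − (-0.0051364)/(-0.1981676) = 2.0740805
h(2.0740805) = 0.0018066
r_3 = 2.0740805 − 0.0018066·(2.0740805 − 2.1000000) / (0.0018066 − (-0.0513640)) = 2.0740805 − (-0.0000468)/(0.0531706) = 2.0749612

2.07496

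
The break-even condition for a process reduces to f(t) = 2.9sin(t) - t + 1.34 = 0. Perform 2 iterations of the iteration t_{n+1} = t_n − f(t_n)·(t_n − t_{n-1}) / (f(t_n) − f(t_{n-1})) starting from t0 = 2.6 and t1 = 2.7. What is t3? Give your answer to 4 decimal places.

2.6665

f(2.6) = 0.234954, f(2.7) = -0.120598
t2 = 2.700000 − (-0.120598)·(2.700000 − 2.600000) / (-0.120598 − 0.234954) = 2.700000 − (-0.012060)/(-0.355552) = 2.666081
f(2.666081) = 0.001518
t3 = 2.666081 − 0.001518·(2.666081 − 2.700000) / (0.001518 − (-0.120598)) = 2.666081 − (-0.000052)/(0.122117) = 2.666503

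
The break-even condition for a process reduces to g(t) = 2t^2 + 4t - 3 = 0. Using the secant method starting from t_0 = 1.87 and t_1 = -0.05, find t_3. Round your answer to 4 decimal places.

0.6391

g(1.87) = 11.473800, g(-0.05) = -3.195000
t_2 = -0.050000 − (-3.195000)·(-0.050000 − 1.870000) / (-3.195000 − 11.473800) = -0.050000 − (6.134400)/(-14.668800) = 0.368194
g(0.368194) = -1.256092
t_3 = 0.368194 − (-1.256092)·(0.368194 − (-0.050000)) / (-1.256092 − (-3.195000)) = 0.368194 − (-0.525290)/(1.938908) = 0.639114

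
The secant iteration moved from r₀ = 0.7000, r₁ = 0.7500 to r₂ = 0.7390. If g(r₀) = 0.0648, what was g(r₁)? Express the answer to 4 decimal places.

-0.0183

The secant line through (0.7000, 0.0648) and (0.7500, g(r₁)) crosses zero at r₂ = 0.7390.
So (0.7000, 0.0648), (0.7500, g(r₁)), (0.7390, 0) are collinear:
g(r₁) = 0.0648 · (0.7500 − 0.7390) / (0.7000 − 0.7390) = 0.0648 · (0.011000)/(-0.039000) = -0.018277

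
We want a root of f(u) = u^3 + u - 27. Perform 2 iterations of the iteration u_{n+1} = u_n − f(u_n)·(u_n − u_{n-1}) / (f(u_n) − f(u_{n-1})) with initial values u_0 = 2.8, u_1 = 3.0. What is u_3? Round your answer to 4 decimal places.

f(2.8) = -2.248000, f(3.0) = 3.000000
u_2 = 3.000000 − 3.000000·(3.000000 − 2.800000) / (3.000000 − (-2.248000)) = 3.000000 − (0.600000)/(5.248000) = 2.885671
f(2.885671) = -0.085073
u_3 = 2.885671 − (-0.085073)·(2.885671 − 3.000000) / (-0.085073 − 3.000000) = 2.885671 − (0.009726)/(-3.085073) = 2.888823

2.8888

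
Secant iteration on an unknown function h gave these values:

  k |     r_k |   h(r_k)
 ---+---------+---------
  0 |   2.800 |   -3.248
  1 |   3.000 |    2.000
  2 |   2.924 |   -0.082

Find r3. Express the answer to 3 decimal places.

2.927

r3 = 2.924 − (-0.082)·(2.924 − 3.000) / (-0.082 − 2.000)
   = 2.924 − (0.00623)/(-2.08200) = 2.92699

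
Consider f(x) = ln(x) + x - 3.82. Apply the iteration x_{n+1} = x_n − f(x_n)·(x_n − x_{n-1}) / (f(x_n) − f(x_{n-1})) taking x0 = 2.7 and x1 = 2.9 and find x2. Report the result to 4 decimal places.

f(2.7) = -0.126748, f(2.9) = 0.144711
x2 = 2.900000 − 0.144711·(2.900000 − 2.700000) / (0.144711 − (-0.126748)) = 2.900000 − (0.028942)/(0.271459) = 2.793383

2.7934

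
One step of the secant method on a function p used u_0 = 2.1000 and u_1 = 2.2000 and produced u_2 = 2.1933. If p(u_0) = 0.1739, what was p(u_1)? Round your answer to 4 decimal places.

The secant line through (2.1000, 0.1739) and (2.2000, p(u_1)) crosses zero at u_2 = 2.1933.
So (2.1000, 0.1739), (2.2000, p(u_1)), (2.1933, 0) are collinear:
p(u_1) = 0.1739 · (2.2000 − 2.1933) / (2.1000 − 2.1933) = 0.1739 · (0.006700)/(-0.093300) = -0.012488

-0.0125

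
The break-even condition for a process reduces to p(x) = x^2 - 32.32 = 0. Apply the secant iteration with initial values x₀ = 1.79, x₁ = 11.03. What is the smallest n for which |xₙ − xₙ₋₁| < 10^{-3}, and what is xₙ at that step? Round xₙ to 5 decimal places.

p(1.79) = -29.1159000, p(11.03) = 89.3409000
x₂ = 11.0300000 − 89.3409000·(9.2400000)/(118.4568000) = 4.0611310;  |Δ| = 6.9688690
p(4.0611310) = -15.8272146
x₃ = 4.0611310 − (-15.8272146)·(-6.9688690)/(-105.1681146) = 5.1099070;  |Δ| = 1.0487759
p(5.1099070) = -6.2088510
x₄ = 5.1099070 − (-6.2088510)·(1.0487759)/(9.6183637) = 5.7869133;  |Δ| = 0.6770063
p(5.7869133) = 1.1683655
x₅ = 5.7869133 − 1.1683655·(0.6770063)/(7.3772165) = 5.6796925;  |Δ| = 0.1072208
p(5.6796925) = -0.0610929
x₆ = 5.6796925 − (-0.0610929)·(-0.1072208)/(-1.2294584) = 5.6850204;  |Δ| = 0.0053279
p(5.6850204) = -0.0005429
x₇ = 5.6850204 − (-0.0005429)·(0.0053279)/(0.0605500) = 5.6850682;  |Δ| = 0.0000478
|x₇ − x₆| = 0.0000478 < 10^{-3}

n = 7, xₙ = 5.68507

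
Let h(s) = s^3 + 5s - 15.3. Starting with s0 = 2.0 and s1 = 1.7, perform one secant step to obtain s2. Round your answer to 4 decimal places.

1.8234

h(2.0) = 2.700000, h(1.7) = -1.887000
s2 = 1.700000 − (-1.887000)·(1.700000 − 2.000000) / (-1.887000 − 2.700000) = 1.700000 − (0.566100)/(-4.587000) = 1.823414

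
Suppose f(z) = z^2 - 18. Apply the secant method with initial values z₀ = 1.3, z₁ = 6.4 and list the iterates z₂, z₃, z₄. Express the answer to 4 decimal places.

f(1.3) = -16.310000, f(6.4) = 22.960000
z₂ = 6.400000 − 22.960000·(6.400000 − 1.300000) / (22.960000 − (-16.310000)) = 6.400000 − (117.096000)/(39.270000) = 3.418182
f(3.418182) = -6.316033
z₃ = 3.418182 − (-6.316033)·(3.418182 − 6.400000) / (-6.316033 − 22.960000) = 3.418182 − (18.833262)/(-29.276033) = 4.061481
f(4.061481) = -1.504368
z₄ = 4.061481 − (-1.504368)·(4.061481 − 3.418182) / (-1.504368 − (-6.316033)) = 4.061481 − (-0.967760)/(4.811665) = 4.262609

3.4182, 4.0615, 4.2626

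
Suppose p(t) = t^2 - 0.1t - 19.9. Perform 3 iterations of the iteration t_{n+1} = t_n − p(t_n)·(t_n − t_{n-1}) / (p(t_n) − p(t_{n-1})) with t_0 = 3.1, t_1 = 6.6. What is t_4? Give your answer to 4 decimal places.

p(3.1) = -10.600000, p(6.6) = 23.000000
t_2 = 6.600000 − 23.000000·(6.600000 − 3.100000) / (23.000000 − (-10.600000)) = 6.600000 − (80.500000)/(33.600000) = 4.204167
p(4.204167) = -2.645399
t_3 = 4.204167 − (-2.645399)·(4.204167 − 6.600000) / (-2.645399 − 23.000000) = 4.204167 − (6.337936)/(-25.645399) = 4.451304
p(4.451304) = -0.531023
t_4 = 4.451304 − (-0.531023)·(4.451304 − 4.204167) / (-0.531023 − (-2.645399)) = 4.451304 − (-0.131236)/(2.114376) = 4.513372

4.5134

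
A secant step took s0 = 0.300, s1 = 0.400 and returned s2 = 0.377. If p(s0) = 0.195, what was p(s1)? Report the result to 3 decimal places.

The secant line through (0.300, 0.195) and (0.400, p(s1)) crosses zero at s2 = 0.377.
So (0.300, 0.195), (0.400, p(s1)), (0.377, 0) are collinear:
p(s1) = 0.195 · (0.400 − 0.377) / (0.300 − 0.377) = 0.195 · (0.02300)/(-0.07700) = -0.05825

-0.058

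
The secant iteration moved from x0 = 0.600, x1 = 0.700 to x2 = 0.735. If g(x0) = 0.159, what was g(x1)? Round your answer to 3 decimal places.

The secant line through (0.600, 0.159) and (0.700, g(x1)) crosses zero at x2 = 0.735.
So (0.600, 0.159), (0.700, g(x1)), (0.735, 0) are collinear:
g(x1) = 0.159 · (0.700 − 0.735) / (0.600 − 0.735) = 0.159 · (-0.03500)/(-0.13500) = 0.04122

0.041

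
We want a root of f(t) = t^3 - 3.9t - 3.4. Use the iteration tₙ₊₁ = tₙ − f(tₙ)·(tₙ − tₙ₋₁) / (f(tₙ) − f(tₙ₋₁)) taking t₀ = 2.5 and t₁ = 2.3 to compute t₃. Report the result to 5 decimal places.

f(2.5) = 2.4750000, f(2.3) = -0.2030000
t₂ = 2.3000000 − (-0.2030000)·(2.3000000 − 2.5000000) / (-0.2030000 − 2.4750000) = 2.3000000 − (0.0406000)/(-2.6780000) = 2.3151606
f(2.3151606) = -0.0199386
t₃ = 2.3151606 − (-0.0199386)·(2.3151606 − 2.3000000) / (-0.0199386 − (-0.2030000)) = 2.3151606 − (-0.0003023)/(0.1830614) = 2.3168118

2.31681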